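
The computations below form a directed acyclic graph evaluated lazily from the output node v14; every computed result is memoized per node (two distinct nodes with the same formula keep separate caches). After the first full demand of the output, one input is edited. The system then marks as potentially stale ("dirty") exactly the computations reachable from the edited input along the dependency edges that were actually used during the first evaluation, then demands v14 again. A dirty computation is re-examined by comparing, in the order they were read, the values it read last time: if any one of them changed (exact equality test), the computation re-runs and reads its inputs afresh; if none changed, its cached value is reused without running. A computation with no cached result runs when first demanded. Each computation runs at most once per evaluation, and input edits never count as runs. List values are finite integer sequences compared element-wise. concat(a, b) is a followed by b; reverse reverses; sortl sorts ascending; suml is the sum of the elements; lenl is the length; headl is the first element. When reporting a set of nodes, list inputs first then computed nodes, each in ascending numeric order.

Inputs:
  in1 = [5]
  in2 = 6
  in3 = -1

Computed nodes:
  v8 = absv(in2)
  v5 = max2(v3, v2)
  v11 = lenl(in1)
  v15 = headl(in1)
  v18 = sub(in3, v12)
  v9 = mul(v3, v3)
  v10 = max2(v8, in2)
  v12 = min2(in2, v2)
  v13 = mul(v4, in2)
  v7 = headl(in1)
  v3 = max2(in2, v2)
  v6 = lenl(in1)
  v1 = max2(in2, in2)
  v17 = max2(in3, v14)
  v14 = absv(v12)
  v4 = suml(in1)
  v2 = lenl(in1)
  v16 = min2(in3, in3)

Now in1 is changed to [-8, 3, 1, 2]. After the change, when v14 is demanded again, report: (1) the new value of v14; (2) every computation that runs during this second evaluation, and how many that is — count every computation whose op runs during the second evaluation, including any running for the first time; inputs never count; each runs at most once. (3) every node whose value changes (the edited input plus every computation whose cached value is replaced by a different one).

Demanding v14 again yields 4.
3 computations run: v2, v12, v14.
The nodes whose values change: in1, v2, v12, v14.

First demand of the output computes:
  v2 = lenl([5]) = 1
  v12 = min2(6, 1) = 1
  v14 = absv(1) = 1

After the edit, cleaning proceeds:
  v2: a read changed (in1 [5]->[-8, 3, 1, 2]) — executes, giving 4.
  v12: a read changed (v2 1->4) — executes, giving 4.
  v14: a read changed (v12 1->4) — executes, giving 4.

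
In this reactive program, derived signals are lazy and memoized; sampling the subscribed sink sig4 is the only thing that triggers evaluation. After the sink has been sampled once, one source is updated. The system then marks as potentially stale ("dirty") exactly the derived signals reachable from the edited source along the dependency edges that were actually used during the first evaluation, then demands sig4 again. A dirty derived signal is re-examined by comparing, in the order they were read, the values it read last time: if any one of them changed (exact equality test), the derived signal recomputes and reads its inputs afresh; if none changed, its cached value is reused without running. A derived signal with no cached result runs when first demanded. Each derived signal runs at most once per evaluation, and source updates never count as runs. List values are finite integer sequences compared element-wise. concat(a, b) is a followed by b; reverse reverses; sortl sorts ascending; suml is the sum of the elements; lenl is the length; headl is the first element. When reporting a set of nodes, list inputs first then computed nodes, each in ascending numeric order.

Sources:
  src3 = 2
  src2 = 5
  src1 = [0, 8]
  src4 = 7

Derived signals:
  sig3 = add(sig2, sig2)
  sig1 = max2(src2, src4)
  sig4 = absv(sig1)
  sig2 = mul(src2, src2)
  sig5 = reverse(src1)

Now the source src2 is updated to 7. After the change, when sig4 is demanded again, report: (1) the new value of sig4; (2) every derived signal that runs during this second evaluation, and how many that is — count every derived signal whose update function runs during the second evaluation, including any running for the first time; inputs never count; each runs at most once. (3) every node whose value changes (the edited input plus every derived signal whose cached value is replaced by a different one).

Demanding sig4 again yields 7.
1 derived signals run: sig1.
The nodes whose values change: src2.
Note the absorption at sig1: it re-runs yet its value is the same, leaving the output's value untouched.

First demand of the output computes:
  sig1 = max2(5, 7) = 7
  sig4 = absv(7) = 7

After the edit, cleaning proceeds:
  sig1: a read changed (src2 5->7) — executes, giving 7 — identical to its old value.
  sig4: dirty, but its reads are unchanged (sig1 unchanged); cached 7 stands.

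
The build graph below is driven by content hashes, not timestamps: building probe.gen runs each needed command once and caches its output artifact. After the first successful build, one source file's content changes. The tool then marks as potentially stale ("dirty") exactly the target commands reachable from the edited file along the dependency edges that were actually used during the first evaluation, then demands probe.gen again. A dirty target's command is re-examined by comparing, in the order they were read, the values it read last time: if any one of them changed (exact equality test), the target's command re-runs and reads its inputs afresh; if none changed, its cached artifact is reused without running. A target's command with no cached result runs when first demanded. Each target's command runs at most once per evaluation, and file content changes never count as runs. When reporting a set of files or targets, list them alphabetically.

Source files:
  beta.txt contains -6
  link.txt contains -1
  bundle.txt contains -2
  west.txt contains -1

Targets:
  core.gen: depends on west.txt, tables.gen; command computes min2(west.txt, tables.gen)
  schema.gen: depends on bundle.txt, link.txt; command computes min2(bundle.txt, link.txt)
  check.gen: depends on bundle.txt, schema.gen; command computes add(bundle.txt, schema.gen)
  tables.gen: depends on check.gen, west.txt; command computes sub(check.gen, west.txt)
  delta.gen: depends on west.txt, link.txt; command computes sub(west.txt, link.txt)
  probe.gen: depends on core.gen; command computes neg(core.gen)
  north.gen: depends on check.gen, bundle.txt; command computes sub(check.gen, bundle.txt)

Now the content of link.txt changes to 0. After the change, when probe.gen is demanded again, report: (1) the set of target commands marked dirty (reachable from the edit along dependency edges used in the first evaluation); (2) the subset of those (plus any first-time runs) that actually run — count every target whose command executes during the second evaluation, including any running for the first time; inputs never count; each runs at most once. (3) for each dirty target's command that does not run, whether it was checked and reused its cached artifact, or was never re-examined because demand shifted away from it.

Dirty set: check.gen, core.gen, probe.gen, schema.gen, tables.gen.
Run set: schema.gen (1 run).
Re-examined without running (cache reused): check.gen, core.gen, probe.gen, tables.gen.
The important point: schema.gen recomputes to an identical value, and the output ends up unchanged.

Initial pass — values computed on the first demand:
  schema.gen = min2(-2, -1) = -2
  check.gen = add(-2, -2) = -4
  tables.gen = sub(-4, -1) = -3
  core.gen = min2(-1, -3) = -3
  probe.gen = neg(-3) = 3

Second demand — change propagation:
  schema.gen: re-runs because link.txt -1->0; new result -2 (unchanged).
  check.gen: re-examined; everything it read last time is the same (bundle.txt unchanged, schema.gen unchanged) — cache -4 kept, no run.
  tables.gen: re-examined; everything it read last time is the same (check.gen unchanged, west.txt unchanged) — cache -3 kept, no run.
  core.gen: re-examined; everything it read last time is the same (west.txt unchanged, tables.gen unchanged) — cache -3 kept, no run.
  probe.gen: re-examined; everything it read last time is the same (core.gen unchanged) — cache 3 kept, no run.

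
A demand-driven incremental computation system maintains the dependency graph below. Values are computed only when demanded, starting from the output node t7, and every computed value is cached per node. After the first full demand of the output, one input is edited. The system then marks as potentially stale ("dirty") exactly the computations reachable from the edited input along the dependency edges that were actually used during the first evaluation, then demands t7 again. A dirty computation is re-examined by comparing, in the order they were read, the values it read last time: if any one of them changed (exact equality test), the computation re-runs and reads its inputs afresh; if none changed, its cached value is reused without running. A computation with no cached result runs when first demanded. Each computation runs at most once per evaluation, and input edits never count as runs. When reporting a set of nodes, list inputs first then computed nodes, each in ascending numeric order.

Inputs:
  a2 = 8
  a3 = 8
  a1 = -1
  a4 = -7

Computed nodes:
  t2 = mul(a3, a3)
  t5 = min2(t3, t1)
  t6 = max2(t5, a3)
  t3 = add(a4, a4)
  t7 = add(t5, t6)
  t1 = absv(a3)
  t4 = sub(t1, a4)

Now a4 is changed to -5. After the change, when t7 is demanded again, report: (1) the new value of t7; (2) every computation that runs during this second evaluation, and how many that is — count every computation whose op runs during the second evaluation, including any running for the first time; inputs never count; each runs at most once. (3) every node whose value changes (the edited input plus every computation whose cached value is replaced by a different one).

First evaluation (everything demanded from the output):
  t1 = absv(8) = 8
  t3 = add(-7, -7) = -14
  t5 = min2(-14, 8) = -14
  t6 = max2(-14, 8) = 8
  t7 = add(-14, 8) = -6

Propagation after the edit:
  t3: runs — a4 -7->-5; a4 -7->-5; result -10.
  t5: runs — t3 -14->-10; result -10.
  t6: runs — t5 -14->-10; result 8 (same value as before).
  t7: runs — t5 -14->-10; result -2.

New value of t7: -2.
Computations that run: t3, t5, t6, t7 — 4 in total.
Values that change: a4, t3, t5, t7.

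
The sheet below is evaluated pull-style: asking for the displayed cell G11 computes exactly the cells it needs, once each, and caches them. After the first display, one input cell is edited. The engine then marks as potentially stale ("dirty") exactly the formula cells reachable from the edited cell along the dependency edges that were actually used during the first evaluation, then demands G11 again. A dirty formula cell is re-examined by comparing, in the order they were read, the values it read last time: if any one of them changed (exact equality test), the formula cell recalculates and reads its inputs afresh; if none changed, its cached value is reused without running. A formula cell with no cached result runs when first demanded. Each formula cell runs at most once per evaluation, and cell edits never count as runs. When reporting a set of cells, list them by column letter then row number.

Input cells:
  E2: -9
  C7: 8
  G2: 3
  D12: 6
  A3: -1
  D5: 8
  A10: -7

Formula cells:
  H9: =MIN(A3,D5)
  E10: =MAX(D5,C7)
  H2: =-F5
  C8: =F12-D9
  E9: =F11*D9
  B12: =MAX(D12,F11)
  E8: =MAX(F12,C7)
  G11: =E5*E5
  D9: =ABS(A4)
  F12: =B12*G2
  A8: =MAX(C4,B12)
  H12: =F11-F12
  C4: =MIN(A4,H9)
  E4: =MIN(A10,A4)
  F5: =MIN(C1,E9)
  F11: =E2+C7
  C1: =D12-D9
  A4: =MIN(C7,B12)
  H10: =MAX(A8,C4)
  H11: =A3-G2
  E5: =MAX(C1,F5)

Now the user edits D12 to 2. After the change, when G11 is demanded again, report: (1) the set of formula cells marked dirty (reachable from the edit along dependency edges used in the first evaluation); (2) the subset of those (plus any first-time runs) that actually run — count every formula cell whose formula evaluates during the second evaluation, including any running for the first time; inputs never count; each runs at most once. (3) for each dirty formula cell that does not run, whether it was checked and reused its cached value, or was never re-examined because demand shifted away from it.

First demand of the output computes:
  F11 = -9 + 8 = -1
  B12 = MAX(6, -1) = 6
  A4 = MIN(8, 6) = 6
  D9 = ABS(6) = 6
  C1 = 6 - 6 = 0
  E9 = -1 * 6 = -6
  F5 = MIN(0, -6) = -6
  E5 = MAX(0, -6) = 0
  G11 = 0 * 0 = 0

After the edit, cleaning proceeds:
  B12: a read changed (D12 6->2) — executes, giving 2.
  A4: a read changed (B12 6->2) — executes, giving 2.
  D9: a read changed (A4 6->2) — executes, giving 2.
  C1: a read changed (D12 6->2; D9 6->2) — executes, giving 0 — identical to its old value.
  E9: a read changed (D9 6->2) — executes, giving -2.
  F5: a read changed (E9 -6->-2) — executes, giving -2.
  E5: a read changed (F5 -6->-2) — executes, giving 0 — identical to its old value.
  G11: dirty, but its reads are unchanged (E5 unchanged, E5 unchanged); cached 0 stands.

Note where the cutoff bites: G11 is checked, finds nothing changed, and keeps its cache.

The edit dirties: A4, B12, C1, D9, E5, E9, F5, G11.
7 formula cells run: A4, B12, C1, D9, E5, E9, F5.
Cache hits after checking: G11.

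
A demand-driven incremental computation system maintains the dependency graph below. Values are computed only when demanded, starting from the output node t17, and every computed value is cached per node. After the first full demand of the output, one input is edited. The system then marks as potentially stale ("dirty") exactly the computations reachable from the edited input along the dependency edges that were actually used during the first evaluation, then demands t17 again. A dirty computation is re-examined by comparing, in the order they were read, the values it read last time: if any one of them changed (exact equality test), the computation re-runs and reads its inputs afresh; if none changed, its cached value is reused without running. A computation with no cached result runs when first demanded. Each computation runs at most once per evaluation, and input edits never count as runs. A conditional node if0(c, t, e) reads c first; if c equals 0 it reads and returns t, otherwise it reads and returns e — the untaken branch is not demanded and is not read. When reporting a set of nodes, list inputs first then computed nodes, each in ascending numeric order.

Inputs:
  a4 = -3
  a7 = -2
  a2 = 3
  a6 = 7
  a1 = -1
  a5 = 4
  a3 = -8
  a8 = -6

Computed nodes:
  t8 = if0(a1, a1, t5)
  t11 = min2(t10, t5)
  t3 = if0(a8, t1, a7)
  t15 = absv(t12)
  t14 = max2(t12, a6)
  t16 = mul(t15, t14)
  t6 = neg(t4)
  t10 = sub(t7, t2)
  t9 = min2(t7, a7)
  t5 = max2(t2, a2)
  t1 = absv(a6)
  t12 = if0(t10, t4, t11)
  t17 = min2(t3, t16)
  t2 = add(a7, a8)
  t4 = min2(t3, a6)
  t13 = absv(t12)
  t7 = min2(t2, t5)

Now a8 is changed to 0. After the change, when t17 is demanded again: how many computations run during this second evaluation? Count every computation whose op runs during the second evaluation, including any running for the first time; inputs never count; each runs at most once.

First evaluation (everything demanded from the output):
  t2 = add(-2, -6) = -8
  t3 = if0(a8=-6 -> else branch a7) = -2
  t4 = min2(-2, 7) = -2
  t5 = max2(-8, 3) = 3
  t7 = min2(-8, 3) = -8
  t10 = sub(-8, -8) = 0
  t12 = if0(t10=0 -> then branch t4) = -2
  t14 = max2(-2, 7) = 7
  t15 = absv(-2) = 2
  t16 = mul(2, 7) = 14
  t17 = min2(-2, 14) = -2

Propagation after the edit:
  t1: demanded for the first time — runs, produces 7.
  t2: runs — a8 -6->0; result -2.
  t3: runs — a8 -6->0; result 7.
  t4: runs — t3 -2->7; result 7.
  t5: runs — t2 -8->-2; result 3 (same value as before).
  t7: runs — t2 -8->-2; result -2.
  t10: runs — t7 -8->-2; t2 -8->-2; result 0 (same value as before).
  t12: runs — t4 -2->7; result 7.
  t14: runs — t12 -2->7; result 7 (same value as before).
  t15: runs — t12 -2->7; result 7.
  t16: runs — t15 2->7; result 49.
  t17: runs — t3 -2->7; t16 14->49; result 7.

Key observation: a condition flipped, so demand reaches new nodes — t1 runs for the first time.

Computations that run: t1, t2, t3, t4, t5, t7, t10, t12, t14, t15, t16, t17 — 12 in total.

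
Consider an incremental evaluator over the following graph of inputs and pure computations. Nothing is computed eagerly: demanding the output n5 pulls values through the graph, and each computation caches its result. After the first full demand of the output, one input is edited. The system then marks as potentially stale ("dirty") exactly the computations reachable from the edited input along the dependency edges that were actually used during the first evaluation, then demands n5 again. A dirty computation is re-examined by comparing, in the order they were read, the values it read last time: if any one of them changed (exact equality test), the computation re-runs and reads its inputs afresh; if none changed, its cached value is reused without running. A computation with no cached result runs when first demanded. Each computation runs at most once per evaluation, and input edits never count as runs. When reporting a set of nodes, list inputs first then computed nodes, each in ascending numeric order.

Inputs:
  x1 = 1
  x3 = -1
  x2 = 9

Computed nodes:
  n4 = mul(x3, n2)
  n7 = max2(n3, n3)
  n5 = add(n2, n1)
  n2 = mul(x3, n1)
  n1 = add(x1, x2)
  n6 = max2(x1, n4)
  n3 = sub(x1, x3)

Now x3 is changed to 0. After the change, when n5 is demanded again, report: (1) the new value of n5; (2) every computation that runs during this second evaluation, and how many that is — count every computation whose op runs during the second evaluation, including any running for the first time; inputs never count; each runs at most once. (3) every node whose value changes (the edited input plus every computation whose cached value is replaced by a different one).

Initial pass — values computed on the first demand:
  n1 = add(1, 9) = 10
  n2 = mul(-1, 10) = -10
  n5 = add(-10, 10) = 0

Second demand — change propagation:
  n2: re-runs because x3 -1->0; new result 0.
  n5: re-runs because n2 -10->0; new result 10.

n5 now evaluates to 10.
Run set: n2, n5 (2 run).
Changed values: x3, n2, n5.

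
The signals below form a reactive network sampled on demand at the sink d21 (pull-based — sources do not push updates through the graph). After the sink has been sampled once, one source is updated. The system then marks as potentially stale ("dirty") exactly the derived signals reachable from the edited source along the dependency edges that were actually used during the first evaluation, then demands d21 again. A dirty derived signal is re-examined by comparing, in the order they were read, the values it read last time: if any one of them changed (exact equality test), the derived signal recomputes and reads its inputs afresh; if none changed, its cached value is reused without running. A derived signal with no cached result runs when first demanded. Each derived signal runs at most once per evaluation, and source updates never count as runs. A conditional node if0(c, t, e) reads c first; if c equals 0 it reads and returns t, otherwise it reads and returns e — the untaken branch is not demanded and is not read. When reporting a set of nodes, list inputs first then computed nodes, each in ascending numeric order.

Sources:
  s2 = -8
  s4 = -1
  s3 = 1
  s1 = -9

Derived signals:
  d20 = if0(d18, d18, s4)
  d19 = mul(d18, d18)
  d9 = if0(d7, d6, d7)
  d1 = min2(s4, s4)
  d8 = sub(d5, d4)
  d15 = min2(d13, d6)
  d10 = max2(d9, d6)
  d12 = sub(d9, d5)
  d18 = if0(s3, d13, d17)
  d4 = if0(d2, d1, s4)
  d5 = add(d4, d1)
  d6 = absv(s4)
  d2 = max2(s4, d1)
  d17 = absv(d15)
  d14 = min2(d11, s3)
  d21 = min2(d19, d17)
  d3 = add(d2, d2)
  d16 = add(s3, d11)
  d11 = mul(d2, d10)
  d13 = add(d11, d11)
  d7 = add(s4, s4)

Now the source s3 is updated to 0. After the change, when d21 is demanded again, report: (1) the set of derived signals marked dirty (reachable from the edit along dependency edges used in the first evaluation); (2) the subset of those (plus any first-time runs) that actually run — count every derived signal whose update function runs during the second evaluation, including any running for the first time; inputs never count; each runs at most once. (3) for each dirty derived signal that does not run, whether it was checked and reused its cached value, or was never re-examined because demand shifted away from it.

Initial pass — values computed on the first demand:
  d1 = min2(-1, -1) = -1
  d2 = max2(-1, -1) = -1
  d6 = absv(-1) = 1
  d7 = add(-1, -1) = -2
  d9 = if0(d7=-2 -> else branch d7) = -2
  d10 = max2(-2, 1) = 1
  d11 = mul(-1, 1) = -1
  d13 = add(-1, -1) = -2
  d15 = min2(-2, 1) = -2
  d17 = absv(-2) = 2
  d18 = if0(s3=1 -> else branch d17) = 2
  d19 = mul(2, 2) = 4
  d21 = min2(4, 2) = 2

Second demand — change propagation:
  d18: re-runs because s3 1->0; new result -2.
  d19: re-runs because d18 2->-2; d18 2->-2; new result 4 (unchanged).
  d21: re-examined; everything it read last time is the same (d19 unchanged, d17 unchanged) — cache 2 kept, no run.

The important point: d19 recomputes to an identical value, and the output ends up unchanged.

Dirty set: d18, d19, d21.
Run set: d18, d19 (2 run).
Re-examined without running (cache reused): d21.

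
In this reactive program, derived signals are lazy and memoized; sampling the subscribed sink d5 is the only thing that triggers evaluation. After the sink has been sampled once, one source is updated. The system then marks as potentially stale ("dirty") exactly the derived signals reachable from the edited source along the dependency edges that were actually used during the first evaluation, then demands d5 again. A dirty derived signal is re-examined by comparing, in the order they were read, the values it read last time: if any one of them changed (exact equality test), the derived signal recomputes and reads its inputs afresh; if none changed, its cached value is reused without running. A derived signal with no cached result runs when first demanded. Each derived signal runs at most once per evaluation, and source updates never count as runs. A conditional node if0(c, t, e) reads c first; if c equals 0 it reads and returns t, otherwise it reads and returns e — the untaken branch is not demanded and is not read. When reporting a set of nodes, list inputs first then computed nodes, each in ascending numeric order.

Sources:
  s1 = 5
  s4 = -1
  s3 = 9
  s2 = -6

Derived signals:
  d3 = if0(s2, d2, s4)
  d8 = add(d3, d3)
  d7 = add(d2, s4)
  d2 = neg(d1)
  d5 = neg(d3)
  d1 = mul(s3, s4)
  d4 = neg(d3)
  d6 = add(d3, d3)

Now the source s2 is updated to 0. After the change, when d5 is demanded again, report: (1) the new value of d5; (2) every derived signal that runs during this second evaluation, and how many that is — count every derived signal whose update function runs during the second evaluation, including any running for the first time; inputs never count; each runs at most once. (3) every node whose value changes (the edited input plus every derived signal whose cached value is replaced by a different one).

Demanding d5 again yields -9.
4 derived signals run: d1, d2, d3, d5.
The nodes whose values change: s2, d3, d5.
Note the branch switch — d1, d2 had no cache and run now for the first time.

First demand of the output computes:
  d3 = if0(s2=-6 -> else branch s4) = -1
  d5 = neg(-1) = 1

After the edit, cleaning proceeds:
  d1: had never run; runs now, result -9.
  d2: had never run; runs now, result 9.
  d3: a read changed (s2 -6->0) — executes, giving 9.
  d5: a read changed (d3 -1->9) — executes, giving -9.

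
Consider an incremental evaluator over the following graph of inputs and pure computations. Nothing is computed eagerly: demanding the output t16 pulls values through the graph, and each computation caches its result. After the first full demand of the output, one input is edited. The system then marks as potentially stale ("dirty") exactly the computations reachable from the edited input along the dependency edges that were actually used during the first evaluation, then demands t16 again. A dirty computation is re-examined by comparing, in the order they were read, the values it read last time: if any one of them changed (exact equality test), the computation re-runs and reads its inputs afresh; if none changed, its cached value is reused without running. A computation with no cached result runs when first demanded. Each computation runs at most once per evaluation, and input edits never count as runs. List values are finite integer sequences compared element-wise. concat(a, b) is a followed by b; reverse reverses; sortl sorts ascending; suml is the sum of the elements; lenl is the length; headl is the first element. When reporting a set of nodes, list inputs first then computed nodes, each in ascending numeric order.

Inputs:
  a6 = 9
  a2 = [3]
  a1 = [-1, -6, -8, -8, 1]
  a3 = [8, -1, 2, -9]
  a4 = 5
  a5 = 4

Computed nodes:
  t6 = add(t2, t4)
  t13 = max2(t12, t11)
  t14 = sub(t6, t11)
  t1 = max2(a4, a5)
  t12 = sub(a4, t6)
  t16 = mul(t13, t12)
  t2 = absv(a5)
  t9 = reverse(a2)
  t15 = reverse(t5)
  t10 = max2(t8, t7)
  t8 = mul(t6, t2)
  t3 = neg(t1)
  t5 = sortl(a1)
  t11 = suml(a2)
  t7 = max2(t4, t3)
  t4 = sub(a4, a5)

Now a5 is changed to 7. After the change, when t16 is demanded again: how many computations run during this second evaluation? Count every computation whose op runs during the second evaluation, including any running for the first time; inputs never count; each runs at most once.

Run set: t2, t4, t6 (3 run).
The important point: t6 recomputes to an identical value, and the output ends up unchanged.

Initial pass — values computed on the first demand:
  t2 = absv(4) = 4
  t4 = sub(5, 4) = 1
  t6 = add(4, 1) = 5
  t11 = suml([3]) = 3
  t12 = sub(5, 5) = 0
  t13 = max2(0, 3) = 3
  t16 = mul(3, 0) = 0

Second demand — change propagation:
  t2: re-runs because a5 4->7; new result 7.
  t4: re-runs because a5 4->7; new result -2.
  t6: re-runs because t2 4->7; t4 1->-2; new result 5 (unchanged).
  t12: re-examined; everything it read last time is the same (a4 unchanged, t6 unchanged) — cache 0 kept, no run.
  t13: re-examined; everything it read last time is the same (t12 unchanged, t11 unchanged) — cache 3 kept, no run.
  t16: re-examined; everything it read last time is the same (t13 unchanged, t12 unchanged) — cache 0 kept, no run.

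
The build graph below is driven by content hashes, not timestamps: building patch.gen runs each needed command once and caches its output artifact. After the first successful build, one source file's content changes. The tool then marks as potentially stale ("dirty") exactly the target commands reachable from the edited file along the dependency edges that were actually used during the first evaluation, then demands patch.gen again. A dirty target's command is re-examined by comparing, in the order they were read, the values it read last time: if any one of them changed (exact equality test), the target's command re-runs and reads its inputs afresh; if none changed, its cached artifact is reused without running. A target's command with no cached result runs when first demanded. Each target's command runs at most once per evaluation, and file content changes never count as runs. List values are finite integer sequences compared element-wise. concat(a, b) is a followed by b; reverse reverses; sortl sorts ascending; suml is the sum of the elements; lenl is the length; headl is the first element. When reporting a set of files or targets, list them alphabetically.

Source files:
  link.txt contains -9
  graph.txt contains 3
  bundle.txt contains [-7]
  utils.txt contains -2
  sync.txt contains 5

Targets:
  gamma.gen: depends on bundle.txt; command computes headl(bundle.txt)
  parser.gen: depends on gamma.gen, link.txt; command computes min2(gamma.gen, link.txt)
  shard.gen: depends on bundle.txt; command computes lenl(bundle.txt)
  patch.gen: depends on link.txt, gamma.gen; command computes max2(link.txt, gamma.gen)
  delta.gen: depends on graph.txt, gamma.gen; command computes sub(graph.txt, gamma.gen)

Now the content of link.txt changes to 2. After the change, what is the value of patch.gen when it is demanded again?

Initial pass — values computed on the first demand:
  gamma.gen = headl([-7]) = -7
  patch.gen = max2(-9, -7) = -7

Second demand — change propagation:
  patch.gen: re-runs because link.txt -9->2; new result 2.

patch.gen now evaluates to 2.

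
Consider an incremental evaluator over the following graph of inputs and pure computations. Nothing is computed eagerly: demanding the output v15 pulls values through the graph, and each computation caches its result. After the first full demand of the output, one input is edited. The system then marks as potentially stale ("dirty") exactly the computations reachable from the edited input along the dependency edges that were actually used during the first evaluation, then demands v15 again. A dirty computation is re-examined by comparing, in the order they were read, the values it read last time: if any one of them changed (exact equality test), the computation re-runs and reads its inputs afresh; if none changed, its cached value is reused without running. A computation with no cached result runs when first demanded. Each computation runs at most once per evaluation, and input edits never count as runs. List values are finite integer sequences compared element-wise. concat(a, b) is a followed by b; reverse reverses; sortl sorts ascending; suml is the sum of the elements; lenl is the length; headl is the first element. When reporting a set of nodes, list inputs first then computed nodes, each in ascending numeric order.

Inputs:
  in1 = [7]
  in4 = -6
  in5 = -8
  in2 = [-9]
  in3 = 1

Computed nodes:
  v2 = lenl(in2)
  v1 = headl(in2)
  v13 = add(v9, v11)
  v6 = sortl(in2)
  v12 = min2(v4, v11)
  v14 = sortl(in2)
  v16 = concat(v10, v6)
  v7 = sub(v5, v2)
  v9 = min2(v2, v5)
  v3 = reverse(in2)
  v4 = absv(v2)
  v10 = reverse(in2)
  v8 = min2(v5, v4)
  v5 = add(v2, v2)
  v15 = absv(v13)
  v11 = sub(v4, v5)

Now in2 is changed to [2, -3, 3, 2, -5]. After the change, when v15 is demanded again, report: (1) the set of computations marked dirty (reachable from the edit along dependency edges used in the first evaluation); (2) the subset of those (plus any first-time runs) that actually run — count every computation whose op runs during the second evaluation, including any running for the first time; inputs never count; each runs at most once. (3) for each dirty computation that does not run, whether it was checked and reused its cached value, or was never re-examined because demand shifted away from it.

Dirty set: v2, v4, v5, v9, v11, v13, v15.
Run set: v2, v4, v5, v9, v11, v13 (6 run).
Re-examined without running (cache reused): v15.
The important point: v13 recomputes to an identical value, and the output ends up unchanged.

Initial pass — values computed on the first demand:
  v2 = lenl([-9]) = 1
  v4 = absv(1) = 1
  v5 = add(1, 1) = 2
  v9 = min2(1, 2) = 1
  v11 = sub(1, 2) = -1
  v13 = add(1, -1) = 0
  v15 = absv(0) = 0

Second demand — change propagation:
  v2: re-runs because in2 [-9]->[2, -3, 3, 2, -5]; new result 5.
  v4: re-runs because v2 1->5; new result 5.
  v5: re-runs because v2 1->5; v2 1->5; new result 10.
  v9: re-runs because v2 1->5; v5 2->10; new result 5.
  v11: re-runs because v4 1->5; v5 2->10; new result -5.
  v13: re-runs because v9 1->5; v11 -1->-5; new result 0 (unchanged).
  v15: re-examined; everything it read last time is the same (v13 unchanged) — cache 0 kept, no run.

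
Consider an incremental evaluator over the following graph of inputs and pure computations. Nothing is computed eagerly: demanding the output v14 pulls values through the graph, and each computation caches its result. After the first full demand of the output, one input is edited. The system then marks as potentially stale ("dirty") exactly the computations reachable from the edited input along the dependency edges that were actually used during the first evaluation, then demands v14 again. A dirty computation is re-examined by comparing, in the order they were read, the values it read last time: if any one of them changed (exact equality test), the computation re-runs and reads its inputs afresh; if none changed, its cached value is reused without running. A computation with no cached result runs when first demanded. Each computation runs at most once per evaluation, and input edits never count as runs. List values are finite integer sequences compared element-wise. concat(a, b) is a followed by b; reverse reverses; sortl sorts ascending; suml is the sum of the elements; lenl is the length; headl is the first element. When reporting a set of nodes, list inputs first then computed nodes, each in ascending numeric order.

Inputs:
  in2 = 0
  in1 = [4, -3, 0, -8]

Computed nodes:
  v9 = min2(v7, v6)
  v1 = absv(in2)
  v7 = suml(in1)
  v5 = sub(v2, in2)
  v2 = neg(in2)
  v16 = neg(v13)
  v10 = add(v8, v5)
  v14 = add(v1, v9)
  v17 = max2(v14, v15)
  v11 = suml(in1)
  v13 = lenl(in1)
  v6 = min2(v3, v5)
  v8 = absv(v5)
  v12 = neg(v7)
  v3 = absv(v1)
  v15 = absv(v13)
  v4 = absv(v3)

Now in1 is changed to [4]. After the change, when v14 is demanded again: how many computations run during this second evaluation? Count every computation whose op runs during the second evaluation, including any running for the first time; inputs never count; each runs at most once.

Initial pass — values computed on the first demand:
  v1 = absv(0) = 0
  v2 = neg(0) = 0
  v3 = absv(0) = 0
  v5 = sub(0, 0) = 0
  v6 = min2(0, 0) = 0
  v7 = suml([4, -3, 0, -8]) = -7
  v9 = min2(-7, 0) = -7
  v14 = add(0, -7) = -7

Second demand — change propagation:
  v7: re-runs because in1 [4, -3, 0, -8]->[4]; new result 4.
  v9: re-runs because v7 -7->4; new result 0.
  v14: re-runs because v9 -7->0; new result 0.

Run set: v7, v9, v14 (3 run).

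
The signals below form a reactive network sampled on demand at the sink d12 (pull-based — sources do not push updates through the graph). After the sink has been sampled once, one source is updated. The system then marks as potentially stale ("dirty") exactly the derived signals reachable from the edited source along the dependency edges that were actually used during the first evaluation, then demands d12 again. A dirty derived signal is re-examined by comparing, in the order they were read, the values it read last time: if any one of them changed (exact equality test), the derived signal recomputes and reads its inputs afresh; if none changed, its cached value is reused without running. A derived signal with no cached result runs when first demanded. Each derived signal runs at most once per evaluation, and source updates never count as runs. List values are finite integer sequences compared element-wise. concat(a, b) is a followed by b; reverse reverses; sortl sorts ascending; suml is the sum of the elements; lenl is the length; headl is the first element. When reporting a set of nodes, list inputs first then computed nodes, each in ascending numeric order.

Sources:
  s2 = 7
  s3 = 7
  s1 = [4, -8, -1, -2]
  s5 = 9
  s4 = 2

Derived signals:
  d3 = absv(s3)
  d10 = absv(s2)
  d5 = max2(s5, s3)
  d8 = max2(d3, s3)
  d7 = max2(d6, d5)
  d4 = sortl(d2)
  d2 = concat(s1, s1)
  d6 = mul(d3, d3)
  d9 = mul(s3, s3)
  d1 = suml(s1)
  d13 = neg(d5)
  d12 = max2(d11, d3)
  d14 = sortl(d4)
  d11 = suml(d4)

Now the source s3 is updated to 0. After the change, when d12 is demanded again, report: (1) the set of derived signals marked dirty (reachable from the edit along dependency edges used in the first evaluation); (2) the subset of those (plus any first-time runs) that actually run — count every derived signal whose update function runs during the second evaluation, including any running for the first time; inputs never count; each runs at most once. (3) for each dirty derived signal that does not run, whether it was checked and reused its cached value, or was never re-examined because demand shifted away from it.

Initial pass — values computed on the first demand:
  d2 = concat([4, -8, -1, -2], [4, -8, -1, -2]) = [4, -8, -1, -2, 4, -8, -1, -2]
  d3 = absv(7) = 7
  d4 = sortl([4, -8, -1, -2, 4, -8, -1, -2]) = [-8, -8, -2, -2, -1, -1, 4, 4]
  d11 = suml([-8, -8, -2, -2, -1, -1, 4, 4]) = -14
  d12 = max2(-14, 7) = 7

Second demand — change propagation:
  d3: re-runs because s3 7->0; new result 0.
  d12: re-runs because d3 7->0; new result 0.

Dirty set: d3, d12.
Run set: d3, d12 (2 run).
All dirty derived signals ended up running.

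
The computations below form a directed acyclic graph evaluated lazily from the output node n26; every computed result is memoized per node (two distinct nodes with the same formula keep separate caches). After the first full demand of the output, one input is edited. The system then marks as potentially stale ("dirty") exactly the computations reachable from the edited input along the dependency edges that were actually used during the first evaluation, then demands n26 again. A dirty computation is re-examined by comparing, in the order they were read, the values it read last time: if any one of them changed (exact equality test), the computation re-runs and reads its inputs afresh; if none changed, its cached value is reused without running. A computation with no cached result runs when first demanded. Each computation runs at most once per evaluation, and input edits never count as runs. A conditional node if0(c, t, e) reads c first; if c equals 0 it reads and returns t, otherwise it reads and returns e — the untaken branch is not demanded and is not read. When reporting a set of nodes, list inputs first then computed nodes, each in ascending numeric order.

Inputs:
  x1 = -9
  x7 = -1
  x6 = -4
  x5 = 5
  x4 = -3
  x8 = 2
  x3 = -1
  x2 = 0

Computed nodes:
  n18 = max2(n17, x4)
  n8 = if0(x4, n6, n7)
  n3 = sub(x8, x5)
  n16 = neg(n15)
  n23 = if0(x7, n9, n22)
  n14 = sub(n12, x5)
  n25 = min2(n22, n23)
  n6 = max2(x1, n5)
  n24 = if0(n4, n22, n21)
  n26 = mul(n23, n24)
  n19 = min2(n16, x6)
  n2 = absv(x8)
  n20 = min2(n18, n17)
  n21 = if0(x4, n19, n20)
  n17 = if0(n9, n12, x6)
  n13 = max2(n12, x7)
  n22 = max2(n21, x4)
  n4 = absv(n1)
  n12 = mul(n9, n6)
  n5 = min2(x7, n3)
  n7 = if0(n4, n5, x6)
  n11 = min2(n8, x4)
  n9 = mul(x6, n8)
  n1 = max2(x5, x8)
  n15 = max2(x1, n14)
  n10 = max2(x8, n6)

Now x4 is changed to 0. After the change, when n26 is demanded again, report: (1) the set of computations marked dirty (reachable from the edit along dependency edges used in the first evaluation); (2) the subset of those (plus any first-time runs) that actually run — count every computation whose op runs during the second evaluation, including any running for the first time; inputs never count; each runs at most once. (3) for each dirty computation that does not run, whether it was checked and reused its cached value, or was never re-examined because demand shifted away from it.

First demand of the output computes:
  n1 = max2(5, 2) = 5
  n4 = absv(5) = 5
  n7 = if0(n4=5 -> else branch x6) = -4
  n8 = if0(x4=-3 -> else branch n7) = -4
  n9 = mul(-4, -4) = 16
  n17 = if0(n9=16 -> else branch x6) = -4
  n18 = max2(-4, -3) = -3
  n20 = min2(-3, -4) = -4
  n21 = if0(x4=-3 -> else branch n20) = -4
  n22 = max2(-4, -3) = -3
  n23 = if0(x7=-1 -> else branch n22) = -3
  n24 = if0(n4=5 -> else branch n21) = -4
  n26 = mul(-3, -4) = 12

After the edit, cleaning proceeds:
  n3: had never run; runs now, result -3.
  n5: had never run; runs now, result -3.
  n6: had never run; runs now, result -3.
  n8: a read changed (x4 -3->0) — executes, giving -3.
  n9: a read changed (n8 -4->-3) — executes, giving 12.
  n12: had never run; runs now, result -36.
  n14: had never run; runs now, result -41.
  n15: had never run; runs now, result -9.
  n16: had never run; runs now, result 9.
  n17: stays stale; no demand reaches it after the flip.
  n18: stays stale; no demand reaches it after the flip.
  n19: had never run; runs now, result -4.
  n20: stays stale; no demand reaches it after the flip.
  n21: a read changed (x4 -3->0) — executes, giving -4 — identical to its old value.
  n22: a read changed (x4 -3->0) — executes, giving 0.
  n23: a read changed (n22 -3->0) — executes, giving 0.
  n24: dirty, but its reads are unchanged (n4 unchanged, n21 unchanged); cached -4 stands.
  n26: a read changed (n23 -3->0) — executes, giving 0.

Note the branch switch — demand abandons n17, n18, n20, which are never re-examined.

The edit dirties: n8, n9, n17, n18, n20, n21, n22, n23, n24, n26.
14 computations run: n3, n5, n6, n8, n9, n12, n14, n15, n16, n19, n21, n22, n23, n26.
Cache hits after checking: n24.
Unvisited dirty nodes (no longer demanded): n17, n18, n20.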